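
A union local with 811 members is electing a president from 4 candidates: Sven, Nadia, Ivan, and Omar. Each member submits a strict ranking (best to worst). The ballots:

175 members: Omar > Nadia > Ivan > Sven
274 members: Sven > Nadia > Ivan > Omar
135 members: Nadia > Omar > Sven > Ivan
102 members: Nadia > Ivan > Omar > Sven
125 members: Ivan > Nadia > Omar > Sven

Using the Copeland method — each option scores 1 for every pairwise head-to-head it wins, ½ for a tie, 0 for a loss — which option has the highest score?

Sven: beats Ivan; loses to Nadia and Omar → score 1.
Nadia: beats Sven, Ivan, and Omar → score 3.
Ivan: beats Omar; loses to Sven and Nadia → score 1.
Omar: beats Sven; loses to Nadia and Ivan → score 1.
Nadia has the best pairwise record.

Nadia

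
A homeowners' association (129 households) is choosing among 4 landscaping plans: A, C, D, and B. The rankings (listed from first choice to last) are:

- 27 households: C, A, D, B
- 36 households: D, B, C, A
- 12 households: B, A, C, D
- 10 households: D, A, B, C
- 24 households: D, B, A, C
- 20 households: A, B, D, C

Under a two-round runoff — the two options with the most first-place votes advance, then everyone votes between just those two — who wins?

D

Round 1 first-place votes: A 20, C 27, D 70, B 12.
D and C advance.
Runoff: D is preferred to C by 90 voters; C by 39.
D wins the runoff.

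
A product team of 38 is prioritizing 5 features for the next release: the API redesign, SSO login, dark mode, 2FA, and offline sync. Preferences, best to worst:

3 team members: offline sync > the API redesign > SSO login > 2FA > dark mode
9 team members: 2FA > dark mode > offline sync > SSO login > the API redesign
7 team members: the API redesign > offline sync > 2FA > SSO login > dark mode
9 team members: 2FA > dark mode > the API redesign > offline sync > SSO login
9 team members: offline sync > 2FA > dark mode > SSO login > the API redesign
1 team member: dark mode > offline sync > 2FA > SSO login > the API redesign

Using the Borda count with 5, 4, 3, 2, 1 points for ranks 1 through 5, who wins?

2FA

the API redesign: 3·4 + 9·1 + 7·5 + 9·3 + 9·1 + 1·1 = 93
SSO login: 3·3 + 9·2 + 7·2 + 9·1 + 9·2 + 1·2 = 70
dark mode: 3·1 + 9·4 + 7·1 + 9·4 + 9·3 + 1·5 = 114
2FA: 3·2 + 9·5 + 7·3 + 9·5 + 9·4 + 1·3 = 156
offline sync: 3·5 + 9·3 + 7·4 + 9·2 + 9·5 + 1·4 = 137
2FA has the highest Borda score (156).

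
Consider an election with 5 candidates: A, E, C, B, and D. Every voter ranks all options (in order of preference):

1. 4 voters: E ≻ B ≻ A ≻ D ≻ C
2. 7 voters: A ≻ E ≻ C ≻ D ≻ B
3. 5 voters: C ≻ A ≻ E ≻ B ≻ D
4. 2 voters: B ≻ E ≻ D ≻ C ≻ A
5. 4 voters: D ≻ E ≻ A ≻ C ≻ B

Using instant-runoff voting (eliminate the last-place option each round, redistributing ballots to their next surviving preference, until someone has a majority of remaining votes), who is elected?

A

Round 1: A 7, E 4, C 5, B 2, D 4. Eliminate B.
Round 2: A 7, E 6, C 5, D 4. Eliminate D.
Round 3: A 7, E 10, C 5. Eliminate C.
Round 4: A 12, E 10. A has a majority.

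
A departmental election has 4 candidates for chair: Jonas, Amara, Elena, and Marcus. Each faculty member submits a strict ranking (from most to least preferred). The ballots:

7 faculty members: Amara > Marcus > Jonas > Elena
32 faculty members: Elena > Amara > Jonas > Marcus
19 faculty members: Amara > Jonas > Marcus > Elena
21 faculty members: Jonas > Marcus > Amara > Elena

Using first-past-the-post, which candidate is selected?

Elena

First-place votes: Jonas 21, Amara 26, Elena 32, Marcus 0.
Elena has the most first-place votes.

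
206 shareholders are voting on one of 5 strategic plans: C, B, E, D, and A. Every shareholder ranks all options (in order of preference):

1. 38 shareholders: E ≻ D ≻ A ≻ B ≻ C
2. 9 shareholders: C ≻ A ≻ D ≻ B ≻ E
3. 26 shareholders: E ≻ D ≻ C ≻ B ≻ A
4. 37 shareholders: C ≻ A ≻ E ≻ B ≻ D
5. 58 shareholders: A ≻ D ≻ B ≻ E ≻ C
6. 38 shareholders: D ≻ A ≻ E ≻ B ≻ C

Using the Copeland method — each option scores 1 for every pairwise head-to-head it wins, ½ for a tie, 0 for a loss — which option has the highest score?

C: loses to B, E, D, and A → score 0.
B: beats C; loses to E, D, and A → score 1.
E: beats C and B; loses to D and A → score 2.
D: beats C, B, and E; loses to A → score 3.
A: beats C, B, E, and D → score 4.
A has the best pairwise record.

A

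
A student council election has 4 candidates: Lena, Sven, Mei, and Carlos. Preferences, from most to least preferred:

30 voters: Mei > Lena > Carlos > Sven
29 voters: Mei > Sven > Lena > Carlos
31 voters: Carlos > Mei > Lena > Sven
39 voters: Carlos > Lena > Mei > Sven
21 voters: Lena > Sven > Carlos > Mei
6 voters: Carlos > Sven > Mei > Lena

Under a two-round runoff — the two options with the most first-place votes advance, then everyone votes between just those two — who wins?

Round 1 first-place votes: Lena 21, Sven 0, Mei 59, Carlos 76.
Carlos and Mei advance.
Runoff: Carlos is preferred to Mei by 97 voters; Mei by 59.
Carlos wins the runoff.

Carlos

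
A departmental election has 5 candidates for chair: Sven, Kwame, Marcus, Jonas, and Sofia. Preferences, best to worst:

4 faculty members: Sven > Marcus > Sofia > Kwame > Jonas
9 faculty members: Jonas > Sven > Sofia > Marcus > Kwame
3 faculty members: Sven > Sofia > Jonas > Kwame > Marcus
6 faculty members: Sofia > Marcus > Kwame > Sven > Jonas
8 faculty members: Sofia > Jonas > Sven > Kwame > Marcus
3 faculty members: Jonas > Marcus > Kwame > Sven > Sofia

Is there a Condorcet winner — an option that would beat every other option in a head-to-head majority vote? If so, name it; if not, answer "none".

Checking pairwise contests:
Jonas beats Sven 20–13.
Sven beats Kwame 24–9.
Sven beats Marcus 24–9.
Sofia beats Jonas 21–12.
Sven beats Sofia 19–14.
Every option loses at least one head-to-head, so there is no Condorcet winner.

none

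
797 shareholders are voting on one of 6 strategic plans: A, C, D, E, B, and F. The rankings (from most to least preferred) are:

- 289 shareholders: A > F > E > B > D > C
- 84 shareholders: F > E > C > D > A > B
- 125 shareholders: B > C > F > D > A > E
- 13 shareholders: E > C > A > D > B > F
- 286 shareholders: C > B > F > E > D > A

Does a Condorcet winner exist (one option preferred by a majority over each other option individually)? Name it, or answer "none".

B vs A: 411–386 for B.
B vs C: 414–383 for B.
B vs D: 700–97 for B.
B vs E: 411–386 for B.
B vs F: 424–373 for B.
B beats every other option head-to-head.

B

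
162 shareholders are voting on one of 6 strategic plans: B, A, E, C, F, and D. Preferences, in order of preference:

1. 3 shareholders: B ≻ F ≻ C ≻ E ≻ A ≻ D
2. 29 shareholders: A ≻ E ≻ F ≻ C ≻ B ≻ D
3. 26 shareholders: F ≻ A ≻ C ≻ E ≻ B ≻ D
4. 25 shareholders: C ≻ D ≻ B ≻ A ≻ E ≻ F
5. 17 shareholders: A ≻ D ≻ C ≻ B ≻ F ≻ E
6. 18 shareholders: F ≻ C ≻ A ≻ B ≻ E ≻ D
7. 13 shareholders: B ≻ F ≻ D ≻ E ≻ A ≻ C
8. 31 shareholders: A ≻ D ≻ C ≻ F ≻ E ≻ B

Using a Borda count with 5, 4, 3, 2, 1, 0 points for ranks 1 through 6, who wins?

A

B: 3·5 + 29·1 + 26·1 + 25·3 + 17·2 + 18·2 + 13·5 + 31·0 = 280
A: 3·1 + 29·5 + 26·4 + 25·2 + 17·5 + 18·3 + 13·1 + 31·5 = 609
E: 3·2 + 29·4 + 26·2 + 25·1 + 17·0 + 18·1 + 13·2 + 31·1 = 274
C: 3·3 + 29·2 + 26·3 + 25·5 + 17·3 + 18·4 + 13·0 + 31·3 = 486
F: 3·4 + 29·3 + 26·5 + 25·0 + 17·1 + 18·5 + 13·4 + 31·2 = 450
D: 3·0 + 29·0 + 26·0 + 25·4 + 17·4 + 18·0 + 13·3 + 31·4 = 331
A has the highest Borda score (609).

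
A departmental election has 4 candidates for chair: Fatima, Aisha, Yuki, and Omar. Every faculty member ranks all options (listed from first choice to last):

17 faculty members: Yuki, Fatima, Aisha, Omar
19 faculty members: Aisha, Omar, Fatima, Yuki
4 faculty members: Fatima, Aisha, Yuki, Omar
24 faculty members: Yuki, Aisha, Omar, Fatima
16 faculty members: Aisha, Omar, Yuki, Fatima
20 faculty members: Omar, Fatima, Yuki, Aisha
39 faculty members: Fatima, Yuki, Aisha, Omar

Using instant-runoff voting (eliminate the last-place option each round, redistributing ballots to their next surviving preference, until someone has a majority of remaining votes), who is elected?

Fatima

Round 1: Fatima 43, Aisha 35, Yuki 41, Omar 20. Eliminate Omar.
Round 2: Fatima 63, Aisha 35, Yuki 41. Eliminate Aisha.
Round 3: Fatima 82, Yuki 57. Fatima has a majority.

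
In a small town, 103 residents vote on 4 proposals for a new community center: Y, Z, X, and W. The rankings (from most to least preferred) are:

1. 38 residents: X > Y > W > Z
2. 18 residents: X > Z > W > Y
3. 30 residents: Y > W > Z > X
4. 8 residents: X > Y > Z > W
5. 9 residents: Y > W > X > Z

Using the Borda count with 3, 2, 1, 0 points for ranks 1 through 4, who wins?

Y: 38·2 + 18·0 + 30·3 + 8·2 + 9·3 = 209
Z: 38·0 + 18·2 + 30·1 + 8·1 + 9·0 = 74
X: 38·3 + 18·3 + 30·0 + 8·3 + 9·1 = 201
W: 38·1 + 18·1 + 30·2 + 8·0 + 9·2 = 134
Y has the highest Borda score (209).

Y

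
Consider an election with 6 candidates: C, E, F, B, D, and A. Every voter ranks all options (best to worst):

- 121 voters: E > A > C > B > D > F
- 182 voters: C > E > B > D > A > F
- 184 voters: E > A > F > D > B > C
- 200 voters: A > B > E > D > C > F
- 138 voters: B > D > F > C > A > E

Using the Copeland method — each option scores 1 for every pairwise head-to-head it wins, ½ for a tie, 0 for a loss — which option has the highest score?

C: beats F; loses to E, B, D, and A → score 1.
E: beats C, F, B, D, and A → score 5.
F: loses to C, E, B, D, and A → score 0.
B: beats C, F, and D; loses to E and A → score 3.
D: beats C and F; loses to E, B, and A → score 2.
A: beats C, F, B, and D; loses to E → score 4.
E has the best pairwise record.

E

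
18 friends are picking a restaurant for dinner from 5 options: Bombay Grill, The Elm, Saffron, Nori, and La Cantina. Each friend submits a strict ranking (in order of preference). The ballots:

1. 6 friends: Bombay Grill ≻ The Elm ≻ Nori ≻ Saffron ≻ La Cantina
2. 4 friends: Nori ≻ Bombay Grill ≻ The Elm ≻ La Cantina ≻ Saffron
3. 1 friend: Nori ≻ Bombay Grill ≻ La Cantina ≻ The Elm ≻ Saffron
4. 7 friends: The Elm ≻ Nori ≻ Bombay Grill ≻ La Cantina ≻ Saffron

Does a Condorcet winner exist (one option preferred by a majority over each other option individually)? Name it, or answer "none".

none

Checking pairwise contests:
Nori beats Bombay Grill 12–6.
Bombay Grill beats The Elm 11–7.
Bombay Grill beats Saffron 18–0.
The Elm beats Nori 13–5.
Bombay Grill beats La Cantina 18–0.
Every option loses at least one head-to-head, so there is no Condorcet winner.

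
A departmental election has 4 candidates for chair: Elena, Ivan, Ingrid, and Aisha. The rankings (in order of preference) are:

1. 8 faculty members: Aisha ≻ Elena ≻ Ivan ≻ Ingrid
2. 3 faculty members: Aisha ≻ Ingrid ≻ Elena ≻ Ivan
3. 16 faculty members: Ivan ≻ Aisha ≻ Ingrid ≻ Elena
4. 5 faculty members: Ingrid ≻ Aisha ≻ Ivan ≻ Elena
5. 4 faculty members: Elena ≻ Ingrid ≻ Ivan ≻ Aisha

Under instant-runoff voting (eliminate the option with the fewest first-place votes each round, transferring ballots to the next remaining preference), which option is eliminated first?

Elena

Round 1: Elena 4, Ivan 16, Ingrid 5, Aisha 11. Eliminate Elena.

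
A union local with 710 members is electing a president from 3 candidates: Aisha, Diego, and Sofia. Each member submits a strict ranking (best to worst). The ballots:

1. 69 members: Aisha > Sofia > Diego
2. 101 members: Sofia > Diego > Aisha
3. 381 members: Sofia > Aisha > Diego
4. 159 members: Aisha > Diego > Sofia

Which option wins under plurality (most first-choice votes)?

Sofia

First-place votes: Aisha 228, Diego 0, Sofia 482.
Sofia has the most first-place votes.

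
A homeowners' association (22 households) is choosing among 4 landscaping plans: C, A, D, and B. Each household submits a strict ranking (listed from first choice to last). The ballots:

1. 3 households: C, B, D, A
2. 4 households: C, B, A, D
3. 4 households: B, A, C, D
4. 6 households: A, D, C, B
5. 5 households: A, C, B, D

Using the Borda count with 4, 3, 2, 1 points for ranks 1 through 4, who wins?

A

C: 3·4 + 4·4 + 4·2 + 6·2 + 5·3 = 63
A: 3·1 + 4·2 + 4·3 + 6·4 + 5·4 = 67
D: 3·2 + 4·1 + 4·1 + 6·3 + 5·1 = 37
B: 3·3 + 4·3 + 4·4 + 6·1 + 5·2 = 53
A has the highest Borda score (67).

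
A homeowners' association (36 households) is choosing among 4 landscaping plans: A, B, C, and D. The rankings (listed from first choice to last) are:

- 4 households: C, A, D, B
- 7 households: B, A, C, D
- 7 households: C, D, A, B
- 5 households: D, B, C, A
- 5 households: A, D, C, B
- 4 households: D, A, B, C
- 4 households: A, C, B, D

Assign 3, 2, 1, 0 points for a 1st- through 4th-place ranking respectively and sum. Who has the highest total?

A

A: 4·2 + 7·2 + 7·1 + 5·0 + 5·3 + 4·2 + 4·3 = 64
B: 4·0 + 7·3 + 7·0 + 5·2 + 5·0 + 4·1 + 4·1 = 39
C: 4·3 + 7·1 + 7·3 + 5·1 + 5·1 + 4·0 + 4·2 = 58
D: 4·1 + 7·0 + 7·2 + 5·3 + 5·2 + 4·3 + 4·0 = 55
A has the highest Borda score (64).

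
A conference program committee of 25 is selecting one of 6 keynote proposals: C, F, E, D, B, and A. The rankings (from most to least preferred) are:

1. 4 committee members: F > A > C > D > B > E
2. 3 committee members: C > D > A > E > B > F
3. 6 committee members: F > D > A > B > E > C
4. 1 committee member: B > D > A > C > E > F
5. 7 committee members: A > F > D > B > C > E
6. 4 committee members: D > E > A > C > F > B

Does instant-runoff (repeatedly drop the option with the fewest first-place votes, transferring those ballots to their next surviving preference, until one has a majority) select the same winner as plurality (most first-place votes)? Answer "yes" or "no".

yes

Instant-runoff — R1 C 3, F 10, E 0, D 4, B 1, A 7 (E out); R2 C 3, F 10, D 4, B 1, A 7 (B out); R3 C 3, F 10, D 5, A 7 (C out); R4 F 10, D 8, A 7 (A out); R5 F 17, D 8 (F winner). Winner: F.
Plurality — first-place votes: C 3, F 10, E 0, D 4, B 1, A 7. Winner: F.
The two methods agree.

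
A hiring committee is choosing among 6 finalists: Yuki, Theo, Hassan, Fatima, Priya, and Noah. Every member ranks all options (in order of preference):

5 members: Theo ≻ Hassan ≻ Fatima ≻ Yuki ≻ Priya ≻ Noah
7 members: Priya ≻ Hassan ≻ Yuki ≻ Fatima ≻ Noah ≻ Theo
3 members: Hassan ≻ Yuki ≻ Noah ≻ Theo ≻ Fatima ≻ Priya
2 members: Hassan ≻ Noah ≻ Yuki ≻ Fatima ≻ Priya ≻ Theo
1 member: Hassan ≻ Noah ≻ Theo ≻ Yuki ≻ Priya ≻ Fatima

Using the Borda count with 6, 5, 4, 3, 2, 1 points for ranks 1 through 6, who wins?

Hassan

Yuki: 5·3 + 7·4 + 3·5 + 2·4 + 1·3 = 69
Theo: 5·6 + 7·1 + 3·3 + 2·1 + 1·4 = 52
Hassan: 5·5 + 7·5 + 3·6 + 2·6 + 1·6 = 96
Fatima: 5·4 + 7·3 + 3·2 + 2·3 + 1·1 = 54
Priya: 5·2 + 7·6 + 3·1 + 2·2 + 1·2 = 61
Noah: 5·1 + 7·2 + 3·4 + 2·5 + 1·5 = 46
Hassan has the highest Borda score (96).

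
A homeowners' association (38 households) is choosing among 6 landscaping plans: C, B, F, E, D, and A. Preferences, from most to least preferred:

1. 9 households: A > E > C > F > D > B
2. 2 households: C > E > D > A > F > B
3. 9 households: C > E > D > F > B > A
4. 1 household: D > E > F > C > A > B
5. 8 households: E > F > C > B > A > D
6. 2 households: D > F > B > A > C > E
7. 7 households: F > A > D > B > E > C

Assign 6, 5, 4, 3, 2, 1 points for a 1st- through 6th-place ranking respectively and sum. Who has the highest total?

E

C: 9·4 + 2·6 + 9·6 + 1·3 + 8·4 + 2·2 + 7·1 = 148
B: 9·1 + 2·1 + 9·2 + 1·1 + 8·3 + 2·4 + 7·3 = 83
F: 9·3 + 2·2 + 9·3 + 1·4 + 8·5 + 2·5 + 7·6 = 154
E: 9·5 + 2·5 + 9·5 + 1·5 + 8·6 + 2·1 + 7·2 = 169
D: 9·2 + 2·4 + 9·4 + 1·6 + 8·1 + 2·6 + 7·4 = 116
A: 9·6 + 2·3 + 9·1 + 1·2 + 8·2 + 2·3 + 7·5 = 128
E has the highest Borda score (169).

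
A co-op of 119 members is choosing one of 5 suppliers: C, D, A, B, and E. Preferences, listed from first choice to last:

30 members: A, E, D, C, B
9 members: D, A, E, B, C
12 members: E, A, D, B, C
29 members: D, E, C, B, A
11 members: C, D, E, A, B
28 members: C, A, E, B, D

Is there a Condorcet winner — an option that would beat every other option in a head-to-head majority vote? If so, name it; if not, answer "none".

Checking pairwise contests:
D beats C 80–39.
A beats D 70–49.
C beats A 68–51.
C beats B 98–21.
A beats E 67–52.
Every option loses at least one head-to-head, so there is no Condorcet winner.

none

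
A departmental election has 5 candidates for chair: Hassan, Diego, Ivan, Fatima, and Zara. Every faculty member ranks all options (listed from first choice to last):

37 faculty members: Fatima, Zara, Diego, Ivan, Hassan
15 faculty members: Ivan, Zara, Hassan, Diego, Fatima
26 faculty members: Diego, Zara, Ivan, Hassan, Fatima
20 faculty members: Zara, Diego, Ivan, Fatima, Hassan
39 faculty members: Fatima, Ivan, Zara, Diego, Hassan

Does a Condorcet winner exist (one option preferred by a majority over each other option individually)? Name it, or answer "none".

Fatima vs Hassan: 96–41 for Fatima.
Fatima vs Diego: 76–61 for Fatima.
Fatima vs Ivan: 76–61 for Fatima.
Fatima vs Zara: 76–61 for Fatima.
Fatima beats every other option head-to-head.

Fatima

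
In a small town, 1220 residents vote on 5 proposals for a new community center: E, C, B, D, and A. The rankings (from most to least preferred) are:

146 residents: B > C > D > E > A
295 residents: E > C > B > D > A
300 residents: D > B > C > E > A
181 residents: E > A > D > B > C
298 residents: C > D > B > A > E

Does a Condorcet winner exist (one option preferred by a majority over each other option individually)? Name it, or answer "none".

Checking pairwise contests:
C beats E 744–476.
B beats C 627–593.
D beats B 779–441.
C beats D 739–481.
E beats A 922–298.
Every option loses at least one head-to-head, so there is no Condorcet winner.

none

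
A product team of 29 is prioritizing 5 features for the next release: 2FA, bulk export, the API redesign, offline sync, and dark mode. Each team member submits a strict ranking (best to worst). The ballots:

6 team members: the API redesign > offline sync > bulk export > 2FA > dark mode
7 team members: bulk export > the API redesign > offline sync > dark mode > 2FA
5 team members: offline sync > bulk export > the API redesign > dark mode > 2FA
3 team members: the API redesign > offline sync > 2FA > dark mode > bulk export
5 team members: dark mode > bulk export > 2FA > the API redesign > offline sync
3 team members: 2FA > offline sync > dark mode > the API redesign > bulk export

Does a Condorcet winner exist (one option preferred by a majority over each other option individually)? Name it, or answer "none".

none

Checking pairwise contests:
bulk export beats 2FA 23–6.
offline sync beats bulk export 17–12.
bulk export beats the API redesign 17–12.
the API redesign beats offline sync 21–8.
bulk export beats dark mode 18–11.
Every option loses at least one head-to-head, so there is no Condorcet winner.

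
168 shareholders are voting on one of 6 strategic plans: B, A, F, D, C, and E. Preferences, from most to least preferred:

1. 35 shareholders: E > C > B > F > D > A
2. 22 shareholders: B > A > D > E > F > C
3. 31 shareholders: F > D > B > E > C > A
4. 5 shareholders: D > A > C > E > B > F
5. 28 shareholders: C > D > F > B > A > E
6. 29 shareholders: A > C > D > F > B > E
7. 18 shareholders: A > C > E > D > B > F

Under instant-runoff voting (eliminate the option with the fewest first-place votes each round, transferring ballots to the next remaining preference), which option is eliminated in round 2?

Round 1: B 22, A 47, F 31, D 5, C 28, E 35. Eliminate D.
Round 2: B 22, A 52, F 31, C 28, E 35. Eliminate B.

B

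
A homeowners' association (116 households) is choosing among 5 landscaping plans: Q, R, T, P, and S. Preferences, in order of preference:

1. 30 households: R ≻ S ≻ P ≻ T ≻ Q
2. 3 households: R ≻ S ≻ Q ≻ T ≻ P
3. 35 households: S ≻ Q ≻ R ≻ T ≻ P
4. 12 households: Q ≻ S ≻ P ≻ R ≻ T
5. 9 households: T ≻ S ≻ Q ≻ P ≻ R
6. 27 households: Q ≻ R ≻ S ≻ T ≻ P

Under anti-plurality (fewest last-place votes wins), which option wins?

S

Last-place votes: Q 30, R 9, T 12, P 65, S 0.
S is ranked last by the fewest voters, so S wins.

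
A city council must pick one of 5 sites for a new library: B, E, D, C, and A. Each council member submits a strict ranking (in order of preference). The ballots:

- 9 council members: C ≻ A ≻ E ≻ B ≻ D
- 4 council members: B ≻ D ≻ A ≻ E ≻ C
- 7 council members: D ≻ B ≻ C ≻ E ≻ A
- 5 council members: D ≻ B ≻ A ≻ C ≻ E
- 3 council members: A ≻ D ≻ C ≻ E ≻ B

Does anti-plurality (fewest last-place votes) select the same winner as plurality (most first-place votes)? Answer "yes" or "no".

Anti-plurality — last-place votes: B 3, E 5, D 9, C 4, A 7. Winner: B.
Plurality — first-place votes: B 4, E 0, D 12, C 9, A 3. Winner: D.
The two methods disagree.

no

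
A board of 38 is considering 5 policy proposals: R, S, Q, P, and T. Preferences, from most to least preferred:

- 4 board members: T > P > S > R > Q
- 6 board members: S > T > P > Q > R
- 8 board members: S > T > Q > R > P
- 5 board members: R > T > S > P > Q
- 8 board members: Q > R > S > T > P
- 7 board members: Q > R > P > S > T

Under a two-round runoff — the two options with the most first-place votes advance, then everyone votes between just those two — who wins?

S

Round 1 first-place votes: R 5, S 14, Q 15, P 0, T 4.
Q and S advance.
Runoff: Q is preferred to S by 15 voters; S by 23.
S wins the runoff.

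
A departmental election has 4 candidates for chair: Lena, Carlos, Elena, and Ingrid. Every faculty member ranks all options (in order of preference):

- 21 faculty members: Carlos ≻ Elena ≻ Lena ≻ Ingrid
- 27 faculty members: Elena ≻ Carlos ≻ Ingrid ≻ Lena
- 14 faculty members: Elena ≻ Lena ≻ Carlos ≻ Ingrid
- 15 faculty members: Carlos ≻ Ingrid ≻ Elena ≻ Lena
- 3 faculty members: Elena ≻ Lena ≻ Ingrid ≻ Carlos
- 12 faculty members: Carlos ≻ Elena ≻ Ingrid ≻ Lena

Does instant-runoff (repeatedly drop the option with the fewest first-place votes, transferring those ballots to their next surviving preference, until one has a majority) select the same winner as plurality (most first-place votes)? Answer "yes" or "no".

yes

Instant-runoff — R1 Lena 0, Carlos 48, Elena 44, Ingrid 0 (Carlos winner). Winner: Carlos.
Plurality — first-place votes: Lena 0, Carlos 48, Elena 44, Ingrid 0. Winner: Carlos.
The two methods agree.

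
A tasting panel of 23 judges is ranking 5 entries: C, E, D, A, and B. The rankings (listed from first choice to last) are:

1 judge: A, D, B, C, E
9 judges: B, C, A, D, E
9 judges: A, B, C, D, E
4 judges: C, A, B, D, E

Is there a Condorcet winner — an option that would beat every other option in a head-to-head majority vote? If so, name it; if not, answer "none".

Checking pairwise contests:
B beats C 19–4.
C beats E 23–0.
C beats D 22–1.
C beats A 13–10.
A beats B 14–9.
Every option loses at least one head-to-head, so there is no Condorcet winner.

none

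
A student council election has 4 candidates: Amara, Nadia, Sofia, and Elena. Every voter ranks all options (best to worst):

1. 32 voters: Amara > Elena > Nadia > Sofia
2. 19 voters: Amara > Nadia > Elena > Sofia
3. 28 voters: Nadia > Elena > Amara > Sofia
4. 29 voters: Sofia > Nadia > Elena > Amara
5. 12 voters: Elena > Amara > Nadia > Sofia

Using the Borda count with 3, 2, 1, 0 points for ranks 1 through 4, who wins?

Nadia

Amara: 32·3 + 19·3 + 28·1 + 29·0 + 12·2 = 205
Nadia: 32·1 + 19·2 + 28·3 + 29·2 + 12·1 = 224
Sofia: 32·0 + 19·0 + 28·0 + 29·3 + 12·0 = 87
Elena: 32·2 + 19·1 + 28·2 + 29·1 + 12·3 = 204
Nadia has the highest Borda score (224).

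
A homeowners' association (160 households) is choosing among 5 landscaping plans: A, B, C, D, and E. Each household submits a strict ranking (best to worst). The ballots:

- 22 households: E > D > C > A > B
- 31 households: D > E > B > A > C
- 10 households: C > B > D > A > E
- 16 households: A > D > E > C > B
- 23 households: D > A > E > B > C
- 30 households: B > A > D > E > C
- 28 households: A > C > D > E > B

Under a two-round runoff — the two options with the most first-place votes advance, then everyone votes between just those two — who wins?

Round 1 first-place votes: A 44, B 30, C 10, D 54, E 22.
D and A advance.
Runoff: D is preferred to A by 86 voters; A by 74.
D wins the runoff.

D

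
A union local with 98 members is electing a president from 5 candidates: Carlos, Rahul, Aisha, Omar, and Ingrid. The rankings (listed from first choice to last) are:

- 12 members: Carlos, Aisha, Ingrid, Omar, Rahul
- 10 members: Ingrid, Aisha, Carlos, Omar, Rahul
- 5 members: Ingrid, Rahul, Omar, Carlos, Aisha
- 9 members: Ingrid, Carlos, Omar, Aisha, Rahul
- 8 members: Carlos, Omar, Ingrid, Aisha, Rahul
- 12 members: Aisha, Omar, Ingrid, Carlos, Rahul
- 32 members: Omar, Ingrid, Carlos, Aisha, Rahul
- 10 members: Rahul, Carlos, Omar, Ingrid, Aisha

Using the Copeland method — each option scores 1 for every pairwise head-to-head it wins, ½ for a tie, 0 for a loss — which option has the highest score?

Carlos: beats Rahul and Aisha; ties Omar; loses to Ingrid → score 2.5.
Rahul: loses to Carlos, Aisha, Omar, and Ingrid → score 0.
Aisha: beats Rahul; loses to Carlos, Omar, and Ingrid → score 1.
Omar: beats Rahul, Aisha, and Ingrid; ties Carlos → score 3.5.
Ingrid: beats Carlos, Rahul, and Aisha; loses to Omar → score 3.
Omar has the best pairwise record.

Omar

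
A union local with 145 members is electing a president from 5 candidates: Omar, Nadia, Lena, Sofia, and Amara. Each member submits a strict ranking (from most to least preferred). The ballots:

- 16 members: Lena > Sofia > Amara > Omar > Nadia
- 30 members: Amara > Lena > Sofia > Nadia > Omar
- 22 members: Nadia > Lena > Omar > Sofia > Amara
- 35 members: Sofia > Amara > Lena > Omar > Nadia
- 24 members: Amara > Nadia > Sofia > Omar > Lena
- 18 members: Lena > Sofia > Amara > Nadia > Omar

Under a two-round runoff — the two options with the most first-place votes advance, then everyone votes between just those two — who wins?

Round 1 first-place votes: Omar 0, Nadia 22, Lena 34, Sofia 35, Amara 54.
Amara and Sofia advance.
Runoff: Amara is preferred to Sofia by 54 voters; Sofia by 91.
Sofia wins the runoff.

Sofia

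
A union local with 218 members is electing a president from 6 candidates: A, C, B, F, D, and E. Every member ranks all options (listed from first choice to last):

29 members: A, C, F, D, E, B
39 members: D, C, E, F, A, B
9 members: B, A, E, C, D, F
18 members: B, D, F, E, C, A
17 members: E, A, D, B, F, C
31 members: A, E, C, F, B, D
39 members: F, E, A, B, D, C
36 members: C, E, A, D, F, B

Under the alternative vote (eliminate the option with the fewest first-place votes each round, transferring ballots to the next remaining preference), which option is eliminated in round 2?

Round 1: A 60, C 36, B 27, F 39, D 39, E 17. Eliminate E.
Round 2: A 77, C 36, B 27, F 39, D 39. Eliminate B.

B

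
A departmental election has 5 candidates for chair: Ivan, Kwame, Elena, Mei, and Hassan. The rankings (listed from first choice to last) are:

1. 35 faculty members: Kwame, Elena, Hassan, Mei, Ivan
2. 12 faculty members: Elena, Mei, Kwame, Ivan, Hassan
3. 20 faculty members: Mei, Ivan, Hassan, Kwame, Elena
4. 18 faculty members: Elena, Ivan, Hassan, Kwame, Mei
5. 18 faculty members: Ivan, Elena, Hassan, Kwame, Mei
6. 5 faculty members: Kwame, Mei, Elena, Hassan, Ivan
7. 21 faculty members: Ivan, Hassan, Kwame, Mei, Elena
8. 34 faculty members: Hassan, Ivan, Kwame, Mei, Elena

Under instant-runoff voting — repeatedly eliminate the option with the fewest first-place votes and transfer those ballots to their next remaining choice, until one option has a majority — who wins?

Round 1: Ivan 39, Kwame 40, Elena 30, Mei 20, Hassan 34. Eliminate Mei.
Round 2: Ivan 59, Kwame 40, Elena 30, Hassan 34. Eliminate Elena.
Round 3: Ivan 77, Kwame 52, Hassan 34. Eliminate Hassan.
Round 4: Ivan 111, Kwame 52. Ivan has a majority.

Ivan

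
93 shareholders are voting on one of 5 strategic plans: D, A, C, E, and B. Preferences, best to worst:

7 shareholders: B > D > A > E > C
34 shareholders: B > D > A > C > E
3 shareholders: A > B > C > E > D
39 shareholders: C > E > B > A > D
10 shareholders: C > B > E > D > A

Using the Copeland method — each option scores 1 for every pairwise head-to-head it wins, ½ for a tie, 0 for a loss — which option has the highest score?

C

D: beats A; loses to C, E, and B → score 1.
A: loses to D, C, E, and B → score 0.
C: beats D, A, E, and B → score 4.
E: beats D and A; loses to C and B → score 2.
B: beats D, A, and E; loses to C → score 3.
C has the best pairwise record.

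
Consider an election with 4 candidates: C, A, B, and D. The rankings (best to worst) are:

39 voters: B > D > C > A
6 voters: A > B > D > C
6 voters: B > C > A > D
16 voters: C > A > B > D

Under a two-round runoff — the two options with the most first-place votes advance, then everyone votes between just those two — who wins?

B

Round 1 first-place votes: C 16, A 6, B 45, D 0.
B and C advance.
Runoff: B is preferred to C by 51 voters; C by 16.
B wins the runoff.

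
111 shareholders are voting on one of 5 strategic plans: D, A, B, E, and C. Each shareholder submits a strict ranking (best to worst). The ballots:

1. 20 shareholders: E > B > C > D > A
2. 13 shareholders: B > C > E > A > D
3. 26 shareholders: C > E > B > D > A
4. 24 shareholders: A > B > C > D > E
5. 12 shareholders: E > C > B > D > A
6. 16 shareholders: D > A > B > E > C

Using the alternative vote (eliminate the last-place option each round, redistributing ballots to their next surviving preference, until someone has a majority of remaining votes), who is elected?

Round 1: D 16, A 24, B 13, E 32, C 26. Eliminate B.
Round 2: D 16, A 24, E 32, C 39. Eliminate D.
Round 3: A 40, E 32, C 39. Eliminate E.
Round 4: A 40, C 71. C has a majority.

C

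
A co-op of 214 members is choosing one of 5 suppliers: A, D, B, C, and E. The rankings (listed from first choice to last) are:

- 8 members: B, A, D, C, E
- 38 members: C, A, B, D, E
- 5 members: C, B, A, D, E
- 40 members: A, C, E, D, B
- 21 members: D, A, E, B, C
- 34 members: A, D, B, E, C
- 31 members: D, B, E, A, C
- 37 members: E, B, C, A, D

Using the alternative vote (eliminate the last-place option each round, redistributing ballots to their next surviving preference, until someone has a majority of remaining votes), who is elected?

A

Round 1: A 74, D 52, B 8, C 43, E 37. Eliminate B.
Round 2: A 82, D 52, C 43, E 37. Eliminate E.
Round 3: A 82, D 52, C 80. Eliminate D.
Round 4: A 134, C 80. A has a majority.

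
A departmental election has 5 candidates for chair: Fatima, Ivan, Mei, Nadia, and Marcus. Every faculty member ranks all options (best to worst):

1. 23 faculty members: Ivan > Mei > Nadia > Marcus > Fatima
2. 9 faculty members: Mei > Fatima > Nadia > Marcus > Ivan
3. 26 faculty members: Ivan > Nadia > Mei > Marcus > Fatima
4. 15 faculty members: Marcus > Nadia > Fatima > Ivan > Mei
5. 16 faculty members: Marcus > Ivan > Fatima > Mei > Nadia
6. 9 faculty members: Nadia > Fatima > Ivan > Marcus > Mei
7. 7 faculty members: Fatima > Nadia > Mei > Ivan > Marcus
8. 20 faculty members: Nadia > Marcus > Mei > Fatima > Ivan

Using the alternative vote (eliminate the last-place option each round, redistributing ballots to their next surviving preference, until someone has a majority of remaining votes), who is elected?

Round 1: Fatima 7, Ivan 49, Mei 9, Nadia 29, Marcus 31. Eliminate Fatima.
Round 2: Ivan 49, Mei 9, Nadia 36, Marcus 31. Eliminate Mei.
Round 3: Ivan 49, Nadia 45, Marcus 31. Eliminate Marcus.
Round 4: Ivan 65, Nadia 60. Ivan has a majority.

Ivan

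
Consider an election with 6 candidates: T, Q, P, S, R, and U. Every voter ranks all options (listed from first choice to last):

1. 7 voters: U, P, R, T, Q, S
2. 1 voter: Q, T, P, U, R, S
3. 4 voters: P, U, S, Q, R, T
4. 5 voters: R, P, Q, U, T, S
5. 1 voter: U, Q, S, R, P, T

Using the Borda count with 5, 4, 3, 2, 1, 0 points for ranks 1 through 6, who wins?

T: 7·2 + 1·4 + 4·0 + 5·1 + 1·0 = 23
Q: 7·1 + 1·5 + 4·2 + 5·3 + 1·4 = 39
P: 7·4 + 1·3 + 4·5 + 5·4 + 1·1 = 72
S: 7·0 + 1·0 + 4·3 + 5·0 + 1·3 = 15
R: 7·3 + 1·1 + 4·1 + 5·5 + 1·2 = 53
U: 7·5 + 1·2 + 4·4 + 5·2 + 1·5 = 68
P has the highest Borda score (72).

P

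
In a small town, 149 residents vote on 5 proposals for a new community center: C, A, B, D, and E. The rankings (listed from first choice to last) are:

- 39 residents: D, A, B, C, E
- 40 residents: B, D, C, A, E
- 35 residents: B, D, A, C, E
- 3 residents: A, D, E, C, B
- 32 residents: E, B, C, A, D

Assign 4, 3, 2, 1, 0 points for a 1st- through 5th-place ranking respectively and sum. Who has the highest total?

B

C: 39·1 + 40·2 + 35·1 + 3·1 + 32·2 = 221
A: 39·3 + 40·1 + 35·2 + 3·4 + 32·1 = 271
B: 39·2 + 40·4 + 35·4 + 3·0 + 32·3 = 474
D: 39·4 + 40·3 + 35·3 + 3·3 + 32·0 = 390
E: 39·0 + 40·0 + 35·0 + 3·2 + 32·4 = 134
B has the highest Borda score (474).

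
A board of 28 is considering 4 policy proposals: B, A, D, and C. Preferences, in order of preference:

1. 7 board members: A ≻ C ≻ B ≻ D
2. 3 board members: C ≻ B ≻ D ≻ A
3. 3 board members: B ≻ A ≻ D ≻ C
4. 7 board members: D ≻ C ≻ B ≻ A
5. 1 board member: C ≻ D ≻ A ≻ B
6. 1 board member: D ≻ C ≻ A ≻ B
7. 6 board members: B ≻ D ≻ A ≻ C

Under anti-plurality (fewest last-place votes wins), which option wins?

Last-place votes: B 2, A 10, D 7, C 9.
B is ranked last by the fewest voters, so B wins.

B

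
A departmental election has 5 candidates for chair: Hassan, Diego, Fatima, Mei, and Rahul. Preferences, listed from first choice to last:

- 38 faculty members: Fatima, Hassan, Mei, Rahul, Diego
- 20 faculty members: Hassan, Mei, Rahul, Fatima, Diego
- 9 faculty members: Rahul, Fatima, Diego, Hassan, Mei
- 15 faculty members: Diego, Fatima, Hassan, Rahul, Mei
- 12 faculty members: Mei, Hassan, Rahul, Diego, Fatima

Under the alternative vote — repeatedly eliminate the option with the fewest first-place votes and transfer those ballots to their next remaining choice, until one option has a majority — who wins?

Fatima

Round 1: Hassan 20, Diego 15, Fatima 38, Mei 12, Rahul 9. Eliminate Rahul.
Round 2: Hassan 20, Diego 15, Fatima 47, Mei 12. Eliminate Mei.
Round 3: Hassan 32, Diego 15, Fatima 47. Eliminate Diego.
Round 4: Hassan 32, Fatima 62. Fatima has a majority.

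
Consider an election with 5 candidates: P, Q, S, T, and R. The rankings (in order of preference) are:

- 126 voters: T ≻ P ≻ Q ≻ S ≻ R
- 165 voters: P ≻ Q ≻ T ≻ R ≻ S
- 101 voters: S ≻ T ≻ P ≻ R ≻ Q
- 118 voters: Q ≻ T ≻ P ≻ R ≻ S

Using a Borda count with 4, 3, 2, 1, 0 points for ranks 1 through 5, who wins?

T

P: 126·3 + 165·4 + 101·2 + 118·2 = 1476
Q: 126·2 + 165·3 + 101·0 + 118·4 = 1219
S: 126·1 + 165·0 + 101·4 + 118·0 = 530
T: 126·4 + 165·2 + 101·3 + 118·3 = 1491
R: 126·0 + 165·1 + 101·1 + 118·1 = 384
T has the highest Borda score (1491).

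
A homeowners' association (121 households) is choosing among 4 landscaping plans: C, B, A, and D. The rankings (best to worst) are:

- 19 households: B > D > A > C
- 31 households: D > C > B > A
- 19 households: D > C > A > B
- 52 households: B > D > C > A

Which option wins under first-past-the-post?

First-place votes: C 0, B 71, A 0, D 50.
B has the most first-place votes.

B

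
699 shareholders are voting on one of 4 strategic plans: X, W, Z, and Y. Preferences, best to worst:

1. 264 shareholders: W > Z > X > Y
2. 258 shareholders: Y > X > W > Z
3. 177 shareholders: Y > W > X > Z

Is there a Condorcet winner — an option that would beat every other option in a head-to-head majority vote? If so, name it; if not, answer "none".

Y vs X: 435–264 for Y.
Y vs W: 435–264 for Y.
Y vs Z: 435–264 for Y.
Y beats every other option head-to-head.

Y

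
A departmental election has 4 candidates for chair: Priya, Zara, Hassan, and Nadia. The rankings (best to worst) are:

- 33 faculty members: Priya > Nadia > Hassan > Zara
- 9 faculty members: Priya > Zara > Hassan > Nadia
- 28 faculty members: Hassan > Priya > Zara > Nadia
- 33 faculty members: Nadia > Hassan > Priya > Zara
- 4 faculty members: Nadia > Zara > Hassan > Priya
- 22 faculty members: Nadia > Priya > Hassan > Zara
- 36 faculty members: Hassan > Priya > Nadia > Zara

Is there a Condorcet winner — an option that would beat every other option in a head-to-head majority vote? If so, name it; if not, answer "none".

none

Checking pairwise contests:
Hassan beats Priya 101–64.
Priya beats Zara 161–4.
Nadia beats Hassan 92–73.
Priya beats Nadia 106–59.
Every option loses at least one head-to-head, so there is no Condorcet winner.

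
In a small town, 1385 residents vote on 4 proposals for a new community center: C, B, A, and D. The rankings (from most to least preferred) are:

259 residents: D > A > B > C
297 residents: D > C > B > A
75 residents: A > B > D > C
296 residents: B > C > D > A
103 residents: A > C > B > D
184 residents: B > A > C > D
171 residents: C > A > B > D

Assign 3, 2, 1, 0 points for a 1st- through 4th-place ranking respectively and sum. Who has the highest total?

C: 259·0 + 297·2 + 75·0 + 296·2 + 103·2 + 184·1 + 171·3 = 2089
B: 259·1 + 297·1 + 75·2 + 296·3 + 103·1 + 184·3 + 171·1 = 2420
A: 259·2 + 297·0 + 75·3 + 296·0 + 103·3 + 184·2 + 171·2 = 1762
D: 259·3 + 297·3 + 75·1 + 296·1 + 103·0 + 184·0 + 171·0 = 2039
B has the highest Borda score (2420).

B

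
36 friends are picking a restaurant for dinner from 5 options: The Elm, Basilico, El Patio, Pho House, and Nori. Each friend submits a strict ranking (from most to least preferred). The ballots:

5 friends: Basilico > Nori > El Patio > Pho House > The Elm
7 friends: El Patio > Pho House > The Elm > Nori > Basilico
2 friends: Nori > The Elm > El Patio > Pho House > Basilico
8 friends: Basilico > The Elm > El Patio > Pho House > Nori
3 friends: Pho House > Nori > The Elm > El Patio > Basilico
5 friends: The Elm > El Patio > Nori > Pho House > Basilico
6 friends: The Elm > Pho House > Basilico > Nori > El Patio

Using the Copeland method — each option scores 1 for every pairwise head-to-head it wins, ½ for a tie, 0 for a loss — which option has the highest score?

The Elm

The Elm: beats Basilico, El Patio, Pho House, and Nori → score 4.
Basilico: beats El Patio and Nori; loses to The Elm and Pho House → score 2.
El Patio: beats Pho House and Nori; loses to The Elm and Basilico → score 2.
Pho House: beats Basilico and Nori; loses to The Elm and El Patio → score 2.
Nori: loses to The Elm, Basilico, El Patio, and Pho House → score 0.
The Elm has the best pairwise record.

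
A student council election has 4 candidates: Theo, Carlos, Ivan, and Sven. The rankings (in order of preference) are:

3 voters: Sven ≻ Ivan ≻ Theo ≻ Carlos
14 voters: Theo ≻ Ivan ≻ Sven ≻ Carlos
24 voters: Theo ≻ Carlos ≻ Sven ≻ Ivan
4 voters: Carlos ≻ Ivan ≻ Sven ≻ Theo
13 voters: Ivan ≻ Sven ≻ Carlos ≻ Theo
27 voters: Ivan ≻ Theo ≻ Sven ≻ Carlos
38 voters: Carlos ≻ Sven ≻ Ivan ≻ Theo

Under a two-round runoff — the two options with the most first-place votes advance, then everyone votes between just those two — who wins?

Carlos

Round 1 first-place votes: Theo 38, Carlos 42, Ivan 40, Sven 3.
Carlos and Ivan advance.
Runoff: Carlos is preferred to Ivan by 66 voters; Ivan by 57.
Carlos wins the runoff.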